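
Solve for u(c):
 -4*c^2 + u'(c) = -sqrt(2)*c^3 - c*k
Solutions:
 u(c) = C1 - sqrt(2)*c^4/4 + 4*c^3/3 - c^2*k/2


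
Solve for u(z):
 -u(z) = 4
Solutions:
 u(z) = -4


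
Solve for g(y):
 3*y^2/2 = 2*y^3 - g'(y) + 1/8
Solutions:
 g(y) = C1 + y^4/2 - y^3/2 + y/8


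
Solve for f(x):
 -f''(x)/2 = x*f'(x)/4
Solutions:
 f(x) = C1 + C2*erf(x/2)


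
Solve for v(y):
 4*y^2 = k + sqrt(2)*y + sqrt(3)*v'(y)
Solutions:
 v(y) = C1 - sqrt(3)*k*y/3 + 4*sqrt(3)*y^3/9 - sqrt(6)*y^2/6


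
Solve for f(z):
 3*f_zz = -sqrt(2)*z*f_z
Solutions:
 f(z) = C1 + C2*erf(2^(3/4)*sqrt(3)*z/6)


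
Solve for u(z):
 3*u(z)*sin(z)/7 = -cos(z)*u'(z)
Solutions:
 u(z) = C1*cos(z)^(3/7)


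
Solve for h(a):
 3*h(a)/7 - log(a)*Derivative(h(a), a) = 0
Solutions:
 h(a) = C1*exp(3*li(a)/7)


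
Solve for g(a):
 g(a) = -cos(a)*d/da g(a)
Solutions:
 g(a) = C1*sqrt(sin(a) - 1)/sqrt(sin(a) + 1)


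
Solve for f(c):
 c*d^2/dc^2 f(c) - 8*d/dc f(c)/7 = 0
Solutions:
 f(c) = C1 + C2*c^(15/7)


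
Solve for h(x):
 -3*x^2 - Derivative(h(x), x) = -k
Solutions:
 h(x) = C1 + k*x - x^3


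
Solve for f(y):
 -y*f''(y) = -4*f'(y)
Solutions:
 f(y) = C1 + C2*y^5


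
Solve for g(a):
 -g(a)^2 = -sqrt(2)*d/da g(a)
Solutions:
 g(a) = -2/(C1 + sqrt(2)*a)


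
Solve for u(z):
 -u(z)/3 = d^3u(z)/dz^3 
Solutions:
 u(z) = C3*exp(-3^(2/3)*z/3) + (C1*sin(3^(1/6)*z/2) + C2*cos(3^(1/6)*z/2))*exp(3^(2/3)*z/6)


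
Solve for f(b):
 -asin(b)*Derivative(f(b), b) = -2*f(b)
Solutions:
 f(b) = C1*exp(2*Integral(1/asin(b), b))


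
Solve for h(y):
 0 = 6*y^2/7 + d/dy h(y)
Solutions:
 h(y) = C1 - 2*y^3/7


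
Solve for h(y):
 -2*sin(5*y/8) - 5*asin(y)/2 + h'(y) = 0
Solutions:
 h(y) = C1 + 5*y*asin(y)/2 + 5*sqrt(1 - y^2)/2 - 16*cos(5*y/8)/5


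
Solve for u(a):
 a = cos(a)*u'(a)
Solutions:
 u(a) = C1 + Integral(a/cos(a), a)


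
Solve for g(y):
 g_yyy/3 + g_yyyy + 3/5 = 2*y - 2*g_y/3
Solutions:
 g(y) = C1 + C4*exp(-y) + 3*y^2/2 - 9*y/10 + (C2*sin(sqrt(5)*y/3) + C3*cos(sqrt(5)*y/3))*exp(y/3)


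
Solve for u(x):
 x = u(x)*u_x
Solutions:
 u(x) = -sqrt(C1 + x^2)
 u(x) = sqrt(C1 + x^2)


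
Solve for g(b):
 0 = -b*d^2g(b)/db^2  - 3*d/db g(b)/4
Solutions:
 g(b) = C1 + C2*b^(1/4)


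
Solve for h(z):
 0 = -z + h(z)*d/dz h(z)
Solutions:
 h(z) = -sqrt(C1 + z^2)
 h(z) = sqrt(C1 + z^2)


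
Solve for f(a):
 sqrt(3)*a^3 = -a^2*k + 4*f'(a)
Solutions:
 f(a) = C1 + sqrt(3)*a^4/16 + a^3*k/12


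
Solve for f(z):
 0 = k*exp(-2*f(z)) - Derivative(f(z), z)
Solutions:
 f(z) = log(-sqrt(C1 + 2*k*z))
 f(z) = log(C1 + 2*k*z)/2


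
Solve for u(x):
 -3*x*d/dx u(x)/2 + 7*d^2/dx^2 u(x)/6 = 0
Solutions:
 u(x) = C1 + C2*erfi(3*sqrt(14)*x/14)


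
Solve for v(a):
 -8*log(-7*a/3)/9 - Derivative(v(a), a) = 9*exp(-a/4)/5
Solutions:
 v(a) = C1 - 8*a*log(-a)/9 + 8*a*(-log(7) + 1 + log(3))/9 + 36*exp(-a/4)/5


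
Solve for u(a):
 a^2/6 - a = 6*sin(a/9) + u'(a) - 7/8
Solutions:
 u(a) = C1 + a^3/18 - a^2/2 + 7*a/8 + 54*cos(a/9)


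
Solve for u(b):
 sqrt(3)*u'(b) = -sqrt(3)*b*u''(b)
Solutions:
 u(b) = C1 + C2*log(b)


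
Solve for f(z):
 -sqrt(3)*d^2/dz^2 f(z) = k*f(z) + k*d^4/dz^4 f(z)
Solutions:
 f(z) = C1*exp(-sqrt(2)*z*sqrt((-sqrt(3 - 4*k^2) - sqrt(3))/k)/2) + C2*exp(sqrt(2)*z*sqrt((-sqrt(3 - 4*k^2) - sqrt(3))/k)/2) + C3*exp(-sqrt(2)*z*sqrt((sqrt(3 - 4*k^2) - sqrt(3))/k)/2) + C4*exp(sqrt(2)*z*sqrt((sqrt(3 - 4*k^2) - sqrt(3))/k)/2)


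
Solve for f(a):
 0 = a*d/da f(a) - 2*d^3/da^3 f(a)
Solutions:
 f(a) = C1 + Integral(C2*airyai(2^(2/3)*a/2) + C3*airybi(2^(2/3)*a/2), a)


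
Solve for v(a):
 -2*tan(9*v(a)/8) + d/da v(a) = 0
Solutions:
 v(a) = -8*asin(C1*exp(9*a/4))/9 + 8*pi/9
 v(a) = 8*asin(C1*exp(9*a/4))/9


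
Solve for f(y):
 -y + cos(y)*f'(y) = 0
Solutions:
 f(y) = C1 + Integral(y/cos(y), y)


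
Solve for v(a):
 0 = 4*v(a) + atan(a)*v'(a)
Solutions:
 v(a) = C1*exp(-4*Integral(1/atan(a), a))


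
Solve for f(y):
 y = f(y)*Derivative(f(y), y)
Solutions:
 f(y) = -sqrt(C1 + y^2)
 f(y) = sqrt(C1 + y^2)


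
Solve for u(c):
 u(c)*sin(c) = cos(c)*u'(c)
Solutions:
 u(c) = C1/cos(c)


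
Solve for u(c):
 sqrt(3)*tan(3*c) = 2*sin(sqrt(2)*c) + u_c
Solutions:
 u(c) = C1 - sqrt(3)*log(cos(3*c))/3 + sqrt(2)*cos(sqrt(2)*c)


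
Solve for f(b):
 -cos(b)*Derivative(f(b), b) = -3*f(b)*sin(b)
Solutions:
 f(b) = C1/cos(b)^3


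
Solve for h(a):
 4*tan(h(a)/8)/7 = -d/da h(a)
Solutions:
 h(a) = -8*asin(C1*exp(-a/14)) + 8*pi
 h(a) = 8*asin(C1*exp(-a/14))


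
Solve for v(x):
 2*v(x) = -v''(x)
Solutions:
 v(x) = C1*sin(sqrt(2)*x) + C2*cos(sqrt(2)*x)


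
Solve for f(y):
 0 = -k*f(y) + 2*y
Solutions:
 f(y) = 2*y/k


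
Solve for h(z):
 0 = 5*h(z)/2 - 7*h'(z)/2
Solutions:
 h(z) = C1*exp(5*z/7)


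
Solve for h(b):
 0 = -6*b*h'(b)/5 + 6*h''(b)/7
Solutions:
 h(b) = C1 + C2*erfi(sqrt(70)*b/10)


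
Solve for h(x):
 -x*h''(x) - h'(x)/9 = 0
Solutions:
 h(x) = C1 + C2*x^(8/9)


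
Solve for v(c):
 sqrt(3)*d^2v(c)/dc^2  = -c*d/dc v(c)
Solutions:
 v(c) = C1 + C2*erf(sqrt(2)*3^(3/4)*c/6)


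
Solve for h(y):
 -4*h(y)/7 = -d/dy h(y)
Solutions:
 h(y) = C1*exp(4*y/7)


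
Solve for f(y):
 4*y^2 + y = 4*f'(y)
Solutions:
 f(y) = C1 + y^3/3 + y^2/8


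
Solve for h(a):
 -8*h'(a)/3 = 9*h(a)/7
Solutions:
 h(a) = C1*exp(-27*a/56)


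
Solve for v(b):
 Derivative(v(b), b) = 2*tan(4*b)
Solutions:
 v(b) = C1 - log(cos(4*b))/2


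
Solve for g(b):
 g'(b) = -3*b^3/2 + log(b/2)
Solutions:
 g(b) = C1 - 3*b^4/8 + b*log(b) - b - b*log(2)


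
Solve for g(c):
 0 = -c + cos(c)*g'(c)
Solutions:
 g(c) = C1 + Integral(c/cos(c), c)


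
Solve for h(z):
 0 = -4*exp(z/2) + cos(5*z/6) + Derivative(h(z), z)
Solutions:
 h(z) = C1 + 8*exp(z/2) - 6*sin(5*z/6)/5


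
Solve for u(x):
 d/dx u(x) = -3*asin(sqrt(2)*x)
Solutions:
 u(x) = C1 - 3*x*asin(sqrt(2)*x) - 3*sqrt(2)*sqrt(1 - 2*x^2)/2


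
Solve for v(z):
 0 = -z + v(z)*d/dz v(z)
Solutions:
 v(z) = -sqrt(C1 + z^2)
 v(z) = sqrt(C1 + z^2)


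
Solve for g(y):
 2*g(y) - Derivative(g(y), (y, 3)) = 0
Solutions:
 g(y) = C3*exp(2^(1/3)*y) + (C1*sin(2^(1/3)*sqrt(3)*y/2) + C2*cos(2^(1/3)*sqrt(3)*y/2))*exp(-2^(1/3)*y/2)


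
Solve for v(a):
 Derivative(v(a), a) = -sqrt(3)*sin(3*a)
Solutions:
 v(a) = C1 + sqrt(3)*cos(3*a)/3


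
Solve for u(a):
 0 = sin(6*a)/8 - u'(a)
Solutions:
 u(a) = C1 - cos(6*a)/48


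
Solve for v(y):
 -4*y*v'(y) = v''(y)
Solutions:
 v(y) = C1 + C2*erf(sqrt(2)*y)


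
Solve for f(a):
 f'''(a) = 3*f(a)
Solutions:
 f(a) = C3*exp(3^(1/3)*a) + (C1*sin(3^(5/6)*a/2) + C2*cos(3^(5/6)*a/2))*exp(-3^(1/3)*a/2)


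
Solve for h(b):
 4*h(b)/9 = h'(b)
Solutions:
 h(b) = C1*exp(4*b/9)


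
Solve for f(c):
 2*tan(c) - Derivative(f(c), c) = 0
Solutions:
 f(c) = C1 - 2*log(cos(c))


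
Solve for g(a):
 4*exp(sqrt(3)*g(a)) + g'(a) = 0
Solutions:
 g(a) = sqrt(3)*(2*log(1/(C1 + 4*a)) - log(3))/6


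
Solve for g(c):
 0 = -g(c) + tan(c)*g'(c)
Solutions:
 g(c) = C1*sin(c)


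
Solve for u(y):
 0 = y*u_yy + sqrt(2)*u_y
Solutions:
 u(y) = C1 + C2*y^(1 - sqrt(2))


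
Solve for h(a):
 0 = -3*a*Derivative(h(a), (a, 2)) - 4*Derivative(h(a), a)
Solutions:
 h(a) = C1 + C2/a^(1/3)


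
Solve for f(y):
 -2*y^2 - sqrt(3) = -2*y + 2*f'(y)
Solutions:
 f(y) = C1 - y^3/3 + y^2/2 - sqrt(3)*y/2


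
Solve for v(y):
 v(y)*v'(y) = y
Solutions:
 v(y) = -sqrt(C1 + y^2)
 v(y) = sqrt(C1 + y^2)


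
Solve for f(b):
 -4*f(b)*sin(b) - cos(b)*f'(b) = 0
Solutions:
 f(b) = C1*cos(b)^4


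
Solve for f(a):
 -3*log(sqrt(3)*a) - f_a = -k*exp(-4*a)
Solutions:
 f(a) = C1 - 3*a*log(a) + a*(3 - 3*log(3)/2) - k*exp(-4*a)/4


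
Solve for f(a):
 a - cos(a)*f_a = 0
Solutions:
 f(a) = C1 + Integral(a/cos(a), a)


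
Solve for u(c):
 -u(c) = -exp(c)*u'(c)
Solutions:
 u(c) = C1*exp(-exp(-c))


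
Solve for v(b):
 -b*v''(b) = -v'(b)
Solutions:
 v(b) = C1 + C2*b^2


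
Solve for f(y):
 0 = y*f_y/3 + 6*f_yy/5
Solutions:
 f(y) = C1 + C2*erf(sqrt(5)*y/6)


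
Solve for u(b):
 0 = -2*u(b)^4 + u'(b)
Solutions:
 u(b) = (-1/(C1 + 6*b))^(1/3)
 u(b) = (-1/(C1 + 2*b))^(1/3)*(-3^(2/3) - 3*3^(1/6)*I)/6
 u(b) = (-1/(C1 + 2*b))^(1/3)*(-3^(2/3) + 3*3^(1/6)*I)/6


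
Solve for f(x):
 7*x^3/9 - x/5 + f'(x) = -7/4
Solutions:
 f(x) = C1 - 7*x^4/36 + x^2/10 - 7*x/4


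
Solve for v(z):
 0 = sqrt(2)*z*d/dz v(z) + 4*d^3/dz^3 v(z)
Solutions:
 v(z) = C1 + Integral(C2*airyai(-sqrt(2)*z/2) + C3*airybi(-sqrt(2)*z/2), z)


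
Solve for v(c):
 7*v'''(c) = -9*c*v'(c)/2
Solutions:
 v(c) = C1 + Integral(C2*airyai(-42^(2/3)*c/14) + C3*airybi(-42^(2/3)*c/14), c)


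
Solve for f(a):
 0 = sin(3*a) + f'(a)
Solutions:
 f(a) = C1 + cos(3*a)/3


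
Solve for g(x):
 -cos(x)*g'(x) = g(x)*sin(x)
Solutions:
 g(x) = C1*cos(x)


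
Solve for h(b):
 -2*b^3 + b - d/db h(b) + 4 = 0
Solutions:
 h(b) = C1 - b^4/2 + b^2/2 + 4*b


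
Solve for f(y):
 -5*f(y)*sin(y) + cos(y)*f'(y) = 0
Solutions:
 f(y) = C1/cos(y)^5


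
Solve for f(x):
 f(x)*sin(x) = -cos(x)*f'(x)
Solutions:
 f(x) = C1*cos(x)


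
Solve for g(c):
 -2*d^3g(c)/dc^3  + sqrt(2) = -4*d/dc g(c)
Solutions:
 g(c) = C1 + C2*exp(-sqrt(2)*c) + C3*exp(sqrt(2)*c) - sqrt(2)*c/4


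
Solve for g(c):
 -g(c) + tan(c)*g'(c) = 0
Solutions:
 g(c) = C1*sin(c)


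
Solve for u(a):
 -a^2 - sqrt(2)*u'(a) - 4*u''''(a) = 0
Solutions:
 u(a) = C1 + C4*exp(-sqrt(2)*a/2) - sqrt(2)*a^3/6 + (C2*sin(sqrt(6)*a/4) + C3*cos(sqrt(6)*a/4))*exp(sqrt(2)*a/4)


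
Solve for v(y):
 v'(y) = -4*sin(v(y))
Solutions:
 v(y) = -acos((-C1 - exp(8*y))/(C1 - exp(8*y))) + 2*pi
 v(y) = acos((-C1 - exp(8*y))/(C1 - exp(8*y)))


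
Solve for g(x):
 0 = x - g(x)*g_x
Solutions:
 g(x) = -sqrt(C1 + x^2)
 g(x) = sqrt(C1 + x^2)


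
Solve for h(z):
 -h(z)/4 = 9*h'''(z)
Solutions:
 h(z) = C3*exp(-6^(1/3)*z/6) + (C1*sin(2^(1/3)*3^(5/6)*z/12) + C2*cos(2^(1/3)*3^(5/6)*z/12))*exp(6^(1/3)*z/12)


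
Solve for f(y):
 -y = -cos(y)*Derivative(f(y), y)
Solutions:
 f(y) = C1 + Integral(y/cos(y), y)


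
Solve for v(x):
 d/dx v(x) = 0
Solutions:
 v(x) = C1


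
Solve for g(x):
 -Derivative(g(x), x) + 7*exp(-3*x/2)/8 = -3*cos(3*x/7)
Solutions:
 g(x) = C1 + 7*sin(3*x/7) - 7*exp(-3*x/2)/12


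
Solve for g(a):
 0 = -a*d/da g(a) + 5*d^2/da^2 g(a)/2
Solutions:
 g(a) = C1 + C2*erfi(sqrt(5)*a/5)


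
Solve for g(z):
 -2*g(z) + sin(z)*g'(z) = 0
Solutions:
 g(z) = C1*(cos(z) - 1)/(cos(z) + 1)


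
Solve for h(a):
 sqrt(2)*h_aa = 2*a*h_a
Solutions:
 h(a) = C1 + C2*erfi(2^(3/4)*a/2)


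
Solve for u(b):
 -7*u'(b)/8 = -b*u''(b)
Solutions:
 u(b) = C1 + C2*b^(15/8)


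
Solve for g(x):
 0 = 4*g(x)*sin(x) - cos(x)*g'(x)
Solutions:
 g(x) = C1/cos(x)^4


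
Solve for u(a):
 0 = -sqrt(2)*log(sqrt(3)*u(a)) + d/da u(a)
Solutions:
 -sqrt(2)*Integral(1/(2*log(_y) + log(3)), (_y, u(a))) = C1 - a


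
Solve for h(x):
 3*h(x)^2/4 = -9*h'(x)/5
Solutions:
 h(x) = 12/(C1 + 5*x)


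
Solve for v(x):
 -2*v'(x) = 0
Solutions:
 v(x) = C1


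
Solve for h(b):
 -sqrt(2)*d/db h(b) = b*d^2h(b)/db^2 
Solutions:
 h(b) = C1 + C2*b^(1 - sqrt(2))


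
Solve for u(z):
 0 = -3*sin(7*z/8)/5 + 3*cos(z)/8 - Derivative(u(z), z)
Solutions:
 u(z) = C1 + 3*sin(z)/8 + 24*cos(7*z/8)/35


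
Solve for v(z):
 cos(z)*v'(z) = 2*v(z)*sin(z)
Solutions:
 v(z) = C1/cos(z)^2


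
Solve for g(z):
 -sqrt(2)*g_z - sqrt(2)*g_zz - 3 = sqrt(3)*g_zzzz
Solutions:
 g(z) = C1 + C2*exp(-z*(-2^(5/6)*3^(1/6)*(9 + sqrt(4*sqrt(6) + 81))^(1/3) + 2*2^(2/3)*3^(1/3)/(9 + sqrt(4*sqrt(6) + 81))^(1/3))/12)*sin(z*(2*2^(2/3)*3^(5/6)/(9 + sqrt(4*sqrt(6) + 81))^(1/3) + 2^(5/6)*3^(2/3)*(9 + sqrt(4*sqrt(6) + 81))^(1/3))/12) + C3*exp(-z*(-2^(5/6)*3^(1/6)*(9 + sqrt(4*sqrt(6) + 81))^(1/3) + 2*2^(2/3)*3^(1/3)/(9 + sqrt(4*sqrt(6) + 81))^(1/3))/12)*cos(z*(2*2^(2/3)*3^(5/6)/(9 + sqrt(4*sqrt(6) + 81))^(1/3) + 2^(5/6)*3^(2/3)*(9 + sqrt(4*sqrt(6) + 81))^(1/3))/12) + C4*exp(z*(-2^(5/6)*3^(1/6)*(9 + sqrt(4*sqrt(6) + 81))^(1/3) + 2*2^(2/3)*3^(1/3)/(9 + sqrt(4*sqrt(6) + 81))^(1/3))/6) - 3*sqrt(2)*z/2


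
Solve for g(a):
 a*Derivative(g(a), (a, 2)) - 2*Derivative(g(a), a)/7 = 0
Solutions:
 g(a) = C1 + C2*a^(9/7)


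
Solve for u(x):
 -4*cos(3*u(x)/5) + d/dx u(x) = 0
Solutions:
 -4*x - 5*log(sin(3*u(x)/5) - 1)/6 + 5*log(sin(3*u(x)/5) + 1)/6 = C1


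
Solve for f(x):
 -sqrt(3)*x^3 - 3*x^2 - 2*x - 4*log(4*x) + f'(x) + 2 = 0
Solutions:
 f(x) = C1 + sqrt(3)*x^4/4 + x^3 + x^2 + 4*x*log(x) - 6*x + x*log(256)


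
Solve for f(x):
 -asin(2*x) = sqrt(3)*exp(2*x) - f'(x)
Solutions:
 f(x) = C1 + x*asin(2*x) + sqrt(1 - 4*x^2)/2 + sqrt(3)*exp(2*x)/2


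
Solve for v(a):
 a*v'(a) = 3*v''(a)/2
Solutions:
 v(a) = C1 + C2*erfi(sqrt(3)*a/3)


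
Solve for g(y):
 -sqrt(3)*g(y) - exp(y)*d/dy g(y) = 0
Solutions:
 g(y) = C1*exp(sqrt(3)*exp(-y))


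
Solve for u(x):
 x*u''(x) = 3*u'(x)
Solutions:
 u(x) = C1 + C2*x^4


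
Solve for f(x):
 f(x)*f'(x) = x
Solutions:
 f(x) = -sqrt(C1 + x^2)
 f(x) = sqrt(C1 + x^2)


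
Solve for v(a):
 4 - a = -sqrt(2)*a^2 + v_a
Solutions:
 v(a) = C1 + sqrt(2)*a^3/3 - a^2/2 + 4*a


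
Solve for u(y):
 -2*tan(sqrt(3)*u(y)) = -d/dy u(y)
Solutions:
 u(y) = sqrt(3)*(pi - asin(C1*exp(2*sqrt(3)*y)))/3
 u(y) = sqrt(3)*asin(C1*exp(2*sqrt(3)*y))/3


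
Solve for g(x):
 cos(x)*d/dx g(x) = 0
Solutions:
 g(x) = C1


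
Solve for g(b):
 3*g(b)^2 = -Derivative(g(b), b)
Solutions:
 g(b) = 1/(C1 + 3*b)


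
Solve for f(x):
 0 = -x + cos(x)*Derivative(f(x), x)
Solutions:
 f(x) = C1 + Integral(x/cos(x), x)


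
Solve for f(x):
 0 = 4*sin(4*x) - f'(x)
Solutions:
 f(x) = C1 - cos(4*x)


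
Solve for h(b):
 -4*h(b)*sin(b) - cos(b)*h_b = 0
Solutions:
 h(b) = C1*cos(b)^4


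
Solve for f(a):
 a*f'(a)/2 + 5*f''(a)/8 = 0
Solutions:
 f(a) = C1 + C2*erf(sqrt(10)*a/5)


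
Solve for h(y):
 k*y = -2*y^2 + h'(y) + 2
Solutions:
 h(y) = C1 + k*y^2/2 + 2*y^3/3 - 2*y


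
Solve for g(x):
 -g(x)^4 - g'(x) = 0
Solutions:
 g(x) = (-3^(2/3) - 3*3^(1/6)*I)*(1/(C1 + x))^(1/3)/6
 g(x) = (-3^(2/3) + 3*3^(1/6)*I)*(1/(C1 + x))^(1/3)/6
 g(x) = (1/(C1 + 3*x))^(1/3)


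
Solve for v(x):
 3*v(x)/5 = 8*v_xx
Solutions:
 v(x) = C1*exp(-sqrt(30)*x/20) + C2*exp(sqrt(30)*x/20)


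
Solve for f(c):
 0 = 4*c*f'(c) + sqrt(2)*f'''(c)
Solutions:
 f(c) = C1 + Integral(C2*airyai(-sqrt(2)*c) + C3*airybi(-sqrt(2)*c), c)


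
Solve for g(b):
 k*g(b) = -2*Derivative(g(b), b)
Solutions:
 g(b) = C1*exp(-b*k/2)


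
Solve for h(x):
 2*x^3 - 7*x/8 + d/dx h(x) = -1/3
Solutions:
 h(x) = C1 - x^4/2 + 7*x^2/16 - x/3


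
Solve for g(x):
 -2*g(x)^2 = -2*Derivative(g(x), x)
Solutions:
 g(x) = -1/(C1 + x)


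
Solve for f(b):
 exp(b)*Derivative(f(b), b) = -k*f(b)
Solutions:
 f(b) = C1*exp(k*exp(-b))


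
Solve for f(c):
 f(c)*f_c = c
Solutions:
 f(c) = -sqrt(C1 + c^2)
 f(c) = sqrt(C1 + c^2)


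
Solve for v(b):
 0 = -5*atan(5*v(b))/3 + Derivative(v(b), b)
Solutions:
 Integral(1/atan(5*_y), (_y, v(b))) = C1 + 5*b/3


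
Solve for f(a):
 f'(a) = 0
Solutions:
 f(a) = C1


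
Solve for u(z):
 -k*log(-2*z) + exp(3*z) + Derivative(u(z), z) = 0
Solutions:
 u(z) = C1 + k*z*log(-z) + k*z*(-1 + log(2)) - exp(3*z)/3


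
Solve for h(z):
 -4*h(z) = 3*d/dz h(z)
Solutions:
 h(z) = C1*exp(-4*z/3)


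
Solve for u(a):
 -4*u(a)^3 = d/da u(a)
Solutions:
 u(a) = -sqrt(2)*sqrt(-1/(C1 - 4*a))/2
 u(a) = sqrt(2)*sqrt(-1/(C1 - 4*a))/2


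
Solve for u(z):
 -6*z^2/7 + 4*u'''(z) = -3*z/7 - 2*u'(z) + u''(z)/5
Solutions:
 u(z) = C1 + z^3/7 - 9*z^2/140 - 1209*z/700 + (C2*sin(sqrt(799)*z/40) + C3*cos(sqrt(799)*z/40))*exp(z/40)


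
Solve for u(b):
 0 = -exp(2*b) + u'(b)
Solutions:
 u(b) = C1 + exp(2*b)/2


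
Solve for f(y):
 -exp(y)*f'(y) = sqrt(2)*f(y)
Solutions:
 f(y) = C1*exp(sqrt(2)*exp(-y))


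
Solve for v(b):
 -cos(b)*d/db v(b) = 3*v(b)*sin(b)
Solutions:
 v(b) = C1*cos(b)^3


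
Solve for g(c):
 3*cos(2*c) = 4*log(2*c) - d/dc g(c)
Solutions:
 g(c) = C1 + 4*c*log(c) - 4*c + 4*c*log(2) - 3*sin(2*c)/2


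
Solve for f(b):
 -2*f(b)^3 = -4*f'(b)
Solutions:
 f(b) = -sqrt(-1/(C1 + b))
 f(b) = sqrt(-1/(C1 + b))


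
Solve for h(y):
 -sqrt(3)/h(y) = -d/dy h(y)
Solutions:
 h(y) = -sqrt(C1 + 2*sqrt(3)*y)
 h(y) = sqrt(C1 + 2*sqrt(3)*y)


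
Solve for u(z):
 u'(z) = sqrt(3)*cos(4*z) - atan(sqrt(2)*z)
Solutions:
 u(z) = C1 - z*atan(sqrt(2)*z) + sqrt(2)*log(2*z^2 + 1)/4 + sqrt(3)*sin(4*z)/4


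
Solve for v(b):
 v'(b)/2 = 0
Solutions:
 v(b) = C1


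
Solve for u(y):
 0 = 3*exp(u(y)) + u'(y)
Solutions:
 u(y) = log(1/(C1 + 3*y))


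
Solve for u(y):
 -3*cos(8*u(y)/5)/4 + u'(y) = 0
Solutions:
 -3*y/4 - 5*log(sin(8*u(y)/5) - 1)/16 + 5*log(sin(8*u(y)/5) + 1)/16 = C1


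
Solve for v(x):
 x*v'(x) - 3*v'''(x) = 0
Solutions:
 v(x) = C1 + Integral(C2*airyai(3^(2/3)*x/3) + C3*airybi(3^(2/3)*x/3), x)


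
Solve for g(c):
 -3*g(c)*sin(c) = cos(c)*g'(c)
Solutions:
 g(c) = C1*cos(c)^3


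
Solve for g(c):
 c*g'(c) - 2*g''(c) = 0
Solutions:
 g(c) = C1 + C2*erfi(c/2)


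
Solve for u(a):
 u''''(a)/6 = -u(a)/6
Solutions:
 u(a) = (C1*sin(sqrt(2)*a/2) + C2*cos(sqrt(2)*a/2))*exp(-sqrt(2)*a/2) + (C3*sin(sqrt(2)*a/2) + C4*cos(sqrt(2)*a/2))*exp(sqrt(2)*a/2)


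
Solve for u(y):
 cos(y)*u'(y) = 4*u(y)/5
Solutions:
 u(y) = C1*(sin(y) + 1)^(2/5)/(sin(y) - 1)^(2/5)


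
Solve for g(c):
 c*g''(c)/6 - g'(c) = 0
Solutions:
 g(c) = C1 + C2*c^7


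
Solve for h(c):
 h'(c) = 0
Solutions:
 h(c) = C1


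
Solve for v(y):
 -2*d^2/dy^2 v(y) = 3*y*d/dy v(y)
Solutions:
 v(y) = C1 + C2*erf(sqrt(3)*y/2)


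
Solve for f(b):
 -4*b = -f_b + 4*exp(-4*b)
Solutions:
 f(b) = C1 + 2*b^2 - exp(-4*b)


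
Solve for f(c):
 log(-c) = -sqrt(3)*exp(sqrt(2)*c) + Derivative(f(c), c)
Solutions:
 f(c) = C1 + c*log(-c) - c + sqrt(6)*exp(sqrt(2)*c)/2


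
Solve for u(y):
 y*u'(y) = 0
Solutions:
 u(y) = C1


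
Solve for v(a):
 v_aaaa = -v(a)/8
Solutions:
 v(a) = (C1*sin(2^(3/4)*a/4) + C2*cos(2^(3/4)*a/4))*exp(-2^(3/4)*a/4) + (C3*sin(2^(3/4)*a/4) + C4*cos(2^(3/4)*a/4))*exp(2^(3/4)*a/4)


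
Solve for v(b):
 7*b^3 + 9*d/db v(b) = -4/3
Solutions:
 v(b) = C1 - 7*b^4/36 - 4*b/27


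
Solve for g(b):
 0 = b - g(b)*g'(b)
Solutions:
 g(b) = -sqrt(C1 + b^2)
 g(b) = sqrt(C1 + b^2)


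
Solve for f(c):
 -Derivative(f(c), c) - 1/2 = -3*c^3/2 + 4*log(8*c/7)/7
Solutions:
 f(c) = C1 + 3*c^4/8 - 4*c*log(c)/7 - 12*c*log(2)/7 + c/14 + 4*c*log(7)/7


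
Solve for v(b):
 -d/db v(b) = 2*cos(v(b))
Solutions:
 v(b) = pi - asin((C1 + exp(4*b))/(C1 - exp(4*b)))
 v(b) = asin((C1 + exp(4*b))/(C1 - exp(4*b)))


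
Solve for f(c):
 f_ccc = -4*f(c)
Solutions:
 f(c) = C3*exp(-2^(2/3)*c) + (C1*sin(2^(2/3)*sqrt(3)*c/2) + C2*cos(2^(2/3)*sqrt(3)*c/2))*exp(2^(2/3)*c/2)


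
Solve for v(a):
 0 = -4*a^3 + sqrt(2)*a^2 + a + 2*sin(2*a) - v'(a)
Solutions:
 v(a) = C1 - a^4 + sqrt(2)*a^3/3 + a^2/2 - cos(2*a)


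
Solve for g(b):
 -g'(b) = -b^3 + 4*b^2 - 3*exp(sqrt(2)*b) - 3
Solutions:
 g(b) = C1 + b^4/4 - 4*b^3/3 + 3*b + 3*sqrt(2)*exp(sqrt(2)*b)/2


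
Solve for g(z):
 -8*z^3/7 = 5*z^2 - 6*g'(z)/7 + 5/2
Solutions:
 g(z) = C1 + z^4/3 + 35*z^3/18 + 35*z/12


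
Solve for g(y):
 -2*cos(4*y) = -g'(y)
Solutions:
 g(y) = C1 + sin(4*y)/2


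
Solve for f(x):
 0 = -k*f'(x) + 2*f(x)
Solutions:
 f(x) = C1*exp(2*x/k)


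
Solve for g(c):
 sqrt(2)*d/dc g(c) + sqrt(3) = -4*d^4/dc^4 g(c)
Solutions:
 g(c) = C1 + C4*exp(-sqrt(2)*c/2) - sqrt(6)*c/2 + (C2*sin(sqrt(6)*c/4) + C3*cos(sqrt(6)*c/4))*exp(sqrt(2)*c/4)


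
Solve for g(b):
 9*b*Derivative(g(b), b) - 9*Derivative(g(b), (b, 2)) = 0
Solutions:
 g(b) = C1 + C2*erfi(sqrt(2)*b/2)


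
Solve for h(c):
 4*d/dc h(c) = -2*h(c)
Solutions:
 h(c) = C1*exp(-c/2)


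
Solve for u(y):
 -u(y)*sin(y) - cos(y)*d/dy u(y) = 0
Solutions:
 u(y) = C1*cos(y)


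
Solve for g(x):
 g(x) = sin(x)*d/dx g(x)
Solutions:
 g(x) = C1*sqrt(cos(x) - 1)/sqrt(cos(x) + 1)


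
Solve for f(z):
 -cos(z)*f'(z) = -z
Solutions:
 f(z) = C1 + Integral(z/cos(z), z)


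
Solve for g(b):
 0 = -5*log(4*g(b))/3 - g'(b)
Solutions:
 3*Integral(1/(log(_y) + 2*log(2)), (_y, g(b)))/5 = C1 - b


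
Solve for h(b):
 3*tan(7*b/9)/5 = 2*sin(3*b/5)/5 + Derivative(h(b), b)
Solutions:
 h(b) = C1 - 27*log(cos(7*b/9))/35 + 2*cos(3*b/5)/3


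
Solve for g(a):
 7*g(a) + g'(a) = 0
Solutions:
 g(a) = C1*exp(-7*a)


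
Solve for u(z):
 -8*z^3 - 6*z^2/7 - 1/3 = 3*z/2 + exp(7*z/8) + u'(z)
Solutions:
 u(z) = C1 - 2*z^4 - 2*z^3/7 - 3*z^2/4 - z/3 - 8*exp(7*z/8)/7


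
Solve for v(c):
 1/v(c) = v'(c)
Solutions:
 v(c) = -sqrt(C1 + 2*c)
 v(c) = sqrt(C1 + 2*c)


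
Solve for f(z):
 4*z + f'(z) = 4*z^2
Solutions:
 f(z) = C1 + 4*z^3/3 - 2*z^2


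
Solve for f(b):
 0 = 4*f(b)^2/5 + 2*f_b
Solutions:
 f(b) = 5/(C1 + 2*b)


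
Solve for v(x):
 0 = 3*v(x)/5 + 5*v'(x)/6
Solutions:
 v(x) = C1*exp(-18*x/25)


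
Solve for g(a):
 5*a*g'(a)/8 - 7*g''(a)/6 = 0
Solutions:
 g(a) = C1 + C2*erfi(sqrt(210)*a/28)


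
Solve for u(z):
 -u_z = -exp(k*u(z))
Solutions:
 u(z) = Piecewise((log(-1/(C1*k + k*z))/k, Ne(k, 0)), (nan, True))
 u(z) = Piecewise((C1 + z, Eq(k, 0)), (nan, True))


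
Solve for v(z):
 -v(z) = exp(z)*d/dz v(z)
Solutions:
 v(z) = C1*exp(exp(-z))


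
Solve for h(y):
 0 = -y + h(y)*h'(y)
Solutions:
 h(y) = -sqrt(C1 + y^2)
 h(y) = sqrt(C1 + y^2)


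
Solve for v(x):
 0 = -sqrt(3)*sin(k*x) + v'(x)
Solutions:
 v(x) = C1 - sqrt(3)*cos(k*x)/k


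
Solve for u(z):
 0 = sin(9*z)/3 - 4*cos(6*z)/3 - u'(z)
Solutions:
 u(z) = C1 - 2*sin(6*z)/9 - cos(9*z)/27


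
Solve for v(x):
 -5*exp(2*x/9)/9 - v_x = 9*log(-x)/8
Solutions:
 v(x) = C1 - 9*x*log(-x)/8 + 9*x/8 - 5*exp(2*x/9)/2


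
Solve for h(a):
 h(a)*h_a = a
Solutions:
 h(a) = -sqrt(C1 + a^2)
 h(a) = sqrt(C1 + a^2)


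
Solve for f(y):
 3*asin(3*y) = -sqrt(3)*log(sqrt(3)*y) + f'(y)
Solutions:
 f(y) = C1 + sqrt(3)*y*(log(y) - 1) + 3*y*asin(3*y) + sqrt(3)*y*log(3)/2 + sqrt(1 - 9*y^2)


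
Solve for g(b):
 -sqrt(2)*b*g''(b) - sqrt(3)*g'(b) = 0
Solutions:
 g(b) = C1 + C2*b^(1 - sqrt(6)/2)


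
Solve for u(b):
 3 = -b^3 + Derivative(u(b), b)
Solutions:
 u(b) = C1 + b^4/4 + 3*b


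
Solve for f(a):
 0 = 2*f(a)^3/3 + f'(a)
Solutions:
 f(a) = -sqrt(6)*sqrt(-1/(C1 - 2*a))/2
 f(a) = sqrt(6)*sqrt(-1/(C1 - 2*a))/2


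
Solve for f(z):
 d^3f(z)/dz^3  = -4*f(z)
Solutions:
 f(z) = C3*exp(-2^(2/3)*z) + (C1*sin(2^(2/3)*sqrt(3)*z/2) + C2*cos(2^(2/3)*sqrt(3)*z/2))*exp(2^(2/3)*z/2)


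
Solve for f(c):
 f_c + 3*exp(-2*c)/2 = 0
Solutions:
 f(c) = C1 + 3*exp(-2*c)/4


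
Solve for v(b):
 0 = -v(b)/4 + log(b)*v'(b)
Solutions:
 v(b) = C1*exp(li(b)/4)


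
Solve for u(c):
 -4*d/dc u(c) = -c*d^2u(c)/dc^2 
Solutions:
 u(c) = C1 + C2*c^5


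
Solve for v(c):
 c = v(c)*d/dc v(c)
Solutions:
 v(c) = -sqrt(C1 + c^2)
 v(c) = sqrt(C1 + c^2)


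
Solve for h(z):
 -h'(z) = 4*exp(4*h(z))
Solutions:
 h(z) = log(-I*(1/(C1 + 16*z))^(1/4))
 h(z) = log(I*(1/(C1 + 16*z))^(1/4))
 h(z) = log(-(1/(C1 + 16*z))^(1/4))
 h(z) = log(1/(C1 + 16*z))/4


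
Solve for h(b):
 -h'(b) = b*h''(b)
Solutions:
 h(b) = C1 + C2*log(b)


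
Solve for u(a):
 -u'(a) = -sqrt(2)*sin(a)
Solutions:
 u(a) = C1 - sqrt(2)*cos(a)


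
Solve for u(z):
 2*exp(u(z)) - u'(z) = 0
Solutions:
 u(z) = log(-1/(C1 + 2*z))


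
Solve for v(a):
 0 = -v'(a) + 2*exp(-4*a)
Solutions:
 v(a) = C1 - exp(-4*a)/2


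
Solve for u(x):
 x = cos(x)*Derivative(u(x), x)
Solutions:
 u(x) = C1 + Integral(x/cos(x), x)


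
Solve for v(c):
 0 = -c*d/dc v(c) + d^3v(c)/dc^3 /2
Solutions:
 v(c) = C1 + Integral(C2*airyai(2^(1/3)*c) + C3*airybi(2^(1/3)*c), c)


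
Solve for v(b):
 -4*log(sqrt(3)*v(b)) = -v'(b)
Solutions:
 -Integral(1/(2*log(_y) + log(3)), (_y, v(b)))/2 = C1 - b


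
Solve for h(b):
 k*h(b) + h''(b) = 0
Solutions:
 h(b) = C1*exp(-b*sqrt(-k)) + C2*exp(b*sqrt(-k))


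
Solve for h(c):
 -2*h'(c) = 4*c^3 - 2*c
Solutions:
 h(c) = C1 - c^4/2 + c^2/2


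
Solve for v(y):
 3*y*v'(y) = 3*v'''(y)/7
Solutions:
 v(y) = C1 + Integral(C2*airyai(7^(1/3)*y) + C3*airybi(7^(1/3)*y), y)


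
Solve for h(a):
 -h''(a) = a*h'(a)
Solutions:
 h(a) = C1 + C2*erf(sqrt(2)*a/2)


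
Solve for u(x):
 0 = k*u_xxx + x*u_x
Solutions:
 u(x) = C1 + Integral(C2*airyai(x*(-1/k)^(1/3)) + C3*airybi(x*(-1/k)^(1/3)), x)


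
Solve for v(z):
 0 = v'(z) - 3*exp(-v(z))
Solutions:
 v(z) = log(C1 + 3*z)


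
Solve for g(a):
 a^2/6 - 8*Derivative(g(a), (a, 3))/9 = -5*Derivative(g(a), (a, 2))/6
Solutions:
 g(a) = C1 + C2*a + C3*exp(15*a/16) - a^4/60 - 16*a^3/225 - 256*a^2/1125


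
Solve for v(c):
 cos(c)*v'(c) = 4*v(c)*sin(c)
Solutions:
 v(c) = C1/cos(c)^4


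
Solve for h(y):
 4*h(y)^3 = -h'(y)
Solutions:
 h(y) = -sqrt(2)*sqrt(-1/(C1 - 4*y))/2
 h(y) = sqrt(2)*sqrt(-1/(C1 - 4*y))/2


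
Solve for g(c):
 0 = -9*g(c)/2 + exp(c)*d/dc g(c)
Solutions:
 g(c) = C1*exp(-9*exp(-c)/2)


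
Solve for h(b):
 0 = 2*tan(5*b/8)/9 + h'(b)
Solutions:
 h(b) = C1 + 16*log(cos(5*b/8))/45


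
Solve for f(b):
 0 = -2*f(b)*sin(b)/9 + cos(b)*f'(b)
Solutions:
 f(b) = C1/cos(b)^(2/9)


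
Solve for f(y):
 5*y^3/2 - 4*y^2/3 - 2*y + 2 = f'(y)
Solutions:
 f(y) = C1 + 5*y^4/8 - 4*y^3/9 - y^2 + 2*y


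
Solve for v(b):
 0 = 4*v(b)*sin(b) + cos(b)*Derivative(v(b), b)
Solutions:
 v(b) = C1*cos(b)^4


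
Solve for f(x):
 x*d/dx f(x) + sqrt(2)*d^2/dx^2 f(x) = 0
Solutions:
 f(x) = C1 + C2*erf(2^(1/4)*x/2)


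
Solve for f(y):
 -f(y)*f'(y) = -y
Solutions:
 f(y) = -sqrt(C1 + y^2)
 f(y) = sqrt(C1 + y^2)


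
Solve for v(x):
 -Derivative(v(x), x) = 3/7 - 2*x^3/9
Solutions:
 v(x) = C1 + x^4/18 - 3*x/7


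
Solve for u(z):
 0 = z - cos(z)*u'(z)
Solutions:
 u(z) = C1 + Integral(z/cos(z), z)


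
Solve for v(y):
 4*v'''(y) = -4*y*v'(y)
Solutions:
 v(y) = C1 + Integral(C2*airyai(-y) + C3*airybi(-y), y)


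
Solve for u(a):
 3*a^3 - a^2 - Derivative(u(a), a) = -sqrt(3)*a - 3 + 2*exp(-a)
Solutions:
 u(a) = C1 + 3*a^4/4 - a^3/3 + sqrt(3)*a^2/2 + 3*a + 2*exp(-a)


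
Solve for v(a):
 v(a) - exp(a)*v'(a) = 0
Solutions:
 v(a) = C1*exp(-exp(-a))


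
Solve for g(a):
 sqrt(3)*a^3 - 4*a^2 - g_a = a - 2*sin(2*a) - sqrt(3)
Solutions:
 g(a) = C1 + sqrt(3)*a^4/4 - 4*a^3/3 - a^2/2 + sqrt(3)*a - cos(2*a)


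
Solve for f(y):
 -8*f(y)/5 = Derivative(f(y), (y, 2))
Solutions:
 f(y) = C1*sin(2*sqrt(10)*y/5) + C2*cos(2*sqrt(10)*y/5)


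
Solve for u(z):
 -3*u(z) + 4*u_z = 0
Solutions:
 u(z) = C1*exp(3*z/4)


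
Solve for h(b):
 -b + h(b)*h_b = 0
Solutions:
 h(b) = -sqrt(C1 + b^2)
 h(b) = sqrt(C1 + b^2)


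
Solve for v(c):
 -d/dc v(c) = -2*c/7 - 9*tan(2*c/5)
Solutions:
 v(c) = C1 + c^2/7 - 45*log(cos(2*c/5))/2


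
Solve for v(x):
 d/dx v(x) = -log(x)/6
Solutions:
 v(x) = C1 - x*log(x)/6 + x/6


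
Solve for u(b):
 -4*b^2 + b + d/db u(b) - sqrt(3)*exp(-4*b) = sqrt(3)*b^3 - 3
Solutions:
 u(b) = C1 + sqrt(3)*b^4/4 + 4*b^3/3 - b^2/2 - 3*b - sqrt(3)*exp(-4*b)/4


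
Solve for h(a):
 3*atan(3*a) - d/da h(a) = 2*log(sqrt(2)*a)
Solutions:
 h(a) = C1 - 2*a*log(a) + 3*a*atan(3*a) - a*log(2) + 2*a - log(9*a^2 + 1)/2


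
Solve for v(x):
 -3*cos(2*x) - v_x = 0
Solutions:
 v(x) = C1 - 3*sin(2*x)/2


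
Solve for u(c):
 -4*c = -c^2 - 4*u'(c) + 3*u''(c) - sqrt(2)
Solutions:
 u(c) = C1 + C2*exp(4*c/3) - c^3/12 + 5*c^2/16 - sqrt(2)*c/4 + 15*c/32


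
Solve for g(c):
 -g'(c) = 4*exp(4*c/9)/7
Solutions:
 g(c) = C1 - 9*exp(4*c/9)/7


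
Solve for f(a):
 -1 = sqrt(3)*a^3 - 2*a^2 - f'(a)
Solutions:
 f(a) = C1 + sqrt(3)*a^4/4 - 2*a^3/3 + a


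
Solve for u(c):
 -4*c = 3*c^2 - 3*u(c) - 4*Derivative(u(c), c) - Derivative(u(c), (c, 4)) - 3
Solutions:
 u(c) = c^2 - 4*c/3 + (C1 + C2*c)*exp(-c) + (C3*sin(sqrt(2)*c) + C4*cos(sqrt(2)*c))*exp(c) + 7/9


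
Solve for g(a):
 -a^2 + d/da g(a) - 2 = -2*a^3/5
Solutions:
 g(a) = C1 - a^4/10 + a^3/3 + 2*a


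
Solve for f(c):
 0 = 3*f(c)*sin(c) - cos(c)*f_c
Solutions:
 f(c) = C1/cos(c)^3


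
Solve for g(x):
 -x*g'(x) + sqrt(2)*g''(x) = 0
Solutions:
 g(x) = C1 + C2*erfi(2^(1/4)*x/2)


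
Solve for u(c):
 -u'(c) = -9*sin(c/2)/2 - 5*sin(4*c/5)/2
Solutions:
 u(c) = C1 - 9*cos(c/2) - 25*cos(4*c/5)/8


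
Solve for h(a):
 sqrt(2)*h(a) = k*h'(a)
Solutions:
 h(a) = C1*exp(sqrt(2)*a/k)


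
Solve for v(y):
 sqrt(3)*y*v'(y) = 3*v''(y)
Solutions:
 v(y) = C1 + C2*erfi(sqrt(2)*3^(3/4)*y/6)


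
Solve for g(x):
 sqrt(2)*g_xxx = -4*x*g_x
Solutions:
 g(x) = C1 + Integral(C2*airyai(-sqrt(2)*x) + C3*airybi(-sqrt(2)*x), x)


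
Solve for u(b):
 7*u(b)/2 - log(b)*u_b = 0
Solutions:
 u(b) = C1*exp(7*li(b)/2)


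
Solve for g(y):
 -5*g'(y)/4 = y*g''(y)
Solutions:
 g(y) = C1 + C2/y^(1/4)


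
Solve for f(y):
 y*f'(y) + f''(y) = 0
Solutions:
 f(y) = C1 + C2*erf(sqrt(2)*y/2)


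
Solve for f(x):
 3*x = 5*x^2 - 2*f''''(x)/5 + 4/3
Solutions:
 f(x) = C1 + C2*x + C3*x^2 + C4*x^3 + 5*x^6/144 - x^5/16 + 5*x^4/36


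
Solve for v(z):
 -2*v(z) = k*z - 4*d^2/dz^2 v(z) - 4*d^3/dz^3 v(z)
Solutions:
 v(z) = C1*exp(-z*(2*2^(2/3)/(3*sqrt(57) + 23)^(1/3) + 4 + 2^(1/3)*(3*sqrt(57) + 23)^(1/3))/12)*sin(2^(1/3)*sqrt(3)*z*(-(3*sqrt(57) + 23)^(1/3) + 2*2^(1/3)/(3*sqrt(57) + 23)^(1/3))/12) + C2*exp(-z*(2*2^(2/3)/(3*sqrt(57) + 23)^(1/3) + 4 + 2^(1/3)*(3*sqrt(57) + 23)^(1/3))/12)*cos(2^(1/3)*sqrt(3)*z*(-(3*sqrt(57) + 23)^(1/3) + 2*2^(1/3)/(3*sqrt(57) + 23)^(1/3))/12) + C3*exp(z*(-2 + 2*2^(2/3)/(3*sqrt(57) + 23)^(1/3) + 2^(1/3)*(3*sqrt(57) + 23)^(1/3))/6) - k*z/2


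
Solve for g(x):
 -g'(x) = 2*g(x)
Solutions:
 g(x) = C1*exp(-2*x)


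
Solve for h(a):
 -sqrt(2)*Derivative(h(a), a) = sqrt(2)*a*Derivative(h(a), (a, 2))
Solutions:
 h(a) = C1 + C2*log(a)


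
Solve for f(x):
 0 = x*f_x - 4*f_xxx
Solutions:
 f(x) = C1 + Integral(C2*airyai(2^(1/3)*x/2) + C3*airybi(2^(1/3)*x/2), x)


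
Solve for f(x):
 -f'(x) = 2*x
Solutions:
 f(x) = C1 - x^2


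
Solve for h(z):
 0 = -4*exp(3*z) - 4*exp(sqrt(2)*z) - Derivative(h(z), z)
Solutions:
 h(z) = C1 - 4*exp(3*z)/3 - 2*sqrt(2)*exp(sqrt(2)*z)


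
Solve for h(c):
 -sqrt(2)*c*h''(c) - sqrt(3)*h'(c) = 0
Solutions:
 h(c) = C1 + C2*c^(1 - sqrt(6)/2)


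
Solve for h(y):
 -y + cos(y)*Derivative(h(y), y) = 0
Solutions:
 h(y) = C1 + Integral(y/cos(y), y)


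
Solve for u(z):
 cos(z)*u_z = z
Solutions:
 u(z) = C1 + Integral(z/cos(z), z)


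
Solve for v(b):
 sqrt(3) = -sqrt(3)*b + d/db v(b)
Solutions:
 v(b) = C1 + sqrt(3)*b^2/2 + sqrt(3)*b


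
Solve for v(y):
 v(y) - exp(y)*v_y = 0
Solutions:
 v(y) = C1*exp(-exp(-y))


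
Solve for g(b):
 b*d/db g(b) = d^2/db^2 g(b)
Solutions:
 g(b) = C1 + C2*erfi(sqrt(2)*b/2)


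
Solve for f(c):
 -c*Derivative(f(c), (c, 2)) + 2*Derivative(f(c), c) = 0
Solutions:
 f(c) = C1 + C2*c^3


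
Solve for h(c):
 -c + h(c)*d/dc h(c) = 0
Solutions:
 h(c) = -sqrt(C1 + c^2)
 h(c) = sqrt(C1 + c^2)


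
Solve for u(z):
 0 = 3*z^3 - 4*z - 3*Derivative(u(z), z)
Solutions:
 u(z) = C1 + z^4/4 - 2*z^2/3


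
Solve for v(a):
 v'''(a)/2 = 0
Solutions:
 v(a) = C1 + C2*a + C3*a^2


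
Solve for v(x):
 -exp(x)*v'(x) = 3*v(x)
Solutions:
 v(x) = C1*exp(3*exp(-x))


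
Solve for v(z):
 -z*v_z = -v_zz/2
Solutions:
 v(z) = C1 + C2*erfi(z)


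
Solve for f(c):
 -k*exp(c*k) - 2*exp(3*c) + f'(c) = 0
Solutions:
 f(c) = C1 + 2*exp(3*c)/3 + exp(c*k)


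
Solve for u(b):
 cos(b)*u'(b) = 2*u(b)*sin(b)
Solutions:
 u(b) = C1/cos(b)^2


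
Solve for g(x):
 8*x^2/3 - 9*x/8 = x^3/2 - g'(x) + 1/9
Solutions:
 g(x) = C1 + x^4/8 - 8*x^3/9 + 9*x^2/16 + x/9


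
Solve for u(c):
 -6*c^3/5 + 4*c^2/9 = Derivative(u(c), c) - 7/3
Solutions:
 u(c) = C1 - 3*c^4/10 + 4*c^3/27 + 7*c/3


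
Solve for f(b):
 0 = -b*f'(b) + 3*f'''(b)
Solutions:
 f(b) = C1 + Integral(C2*airyai(3^(2/3)*b/3) + C3*airybi(3^(2/3)*b/3), b)


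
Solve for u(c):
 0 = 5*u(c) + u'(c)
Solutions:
 u(c) = C1*exp(-5*c)


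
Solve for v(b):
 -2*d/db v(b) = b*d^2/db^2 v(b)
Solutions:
 v(b) = C1 + C2/b


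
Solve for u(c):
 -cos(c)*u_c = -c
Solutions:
 u(c) = C1 + Integral(c/cos(c), c)


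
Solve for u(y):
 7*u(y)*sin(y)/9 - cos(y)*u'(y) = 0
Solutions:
 u(y) = C1/cos(y)^(7/9)


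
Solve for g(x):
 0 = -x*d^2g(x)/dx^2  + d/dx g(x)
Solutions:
 g(x) = C1 + C2*x^2


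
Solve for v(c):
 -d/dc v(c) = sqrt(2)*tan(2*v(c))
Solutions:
 v(c) = -asin(C1*exp(-2*sqrt(2)*c))/2 + pi/2
 v(c) = asin(C1*exp(-2*sqrt(2)*c))/2


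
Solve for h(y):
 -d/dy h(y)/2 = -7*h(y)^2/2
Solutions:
 h(y) = -1/(C1 + 7*y)


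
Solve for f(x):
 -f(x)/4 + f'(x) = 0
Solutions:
 f(x) = C1*exp(x/4)


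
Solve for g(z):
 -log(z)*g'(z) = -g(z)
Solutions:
 g(z) = C1*exp(li(z))


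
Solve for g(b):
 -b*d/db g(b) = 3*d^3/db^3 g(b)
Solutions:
 g(b) = C1 + Integral(C2*airyai(-3^(2/3)*b/3) + C3*airybi(-3^(2/3)*b/3), b)


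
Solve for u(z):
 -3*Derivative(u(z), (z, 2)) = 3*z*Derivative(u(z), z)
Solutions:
 u(z) = C1 + C2*erf(sqrt(2)*z/2)


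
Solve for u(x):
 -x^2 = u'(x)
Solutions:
 u(x) = C1 - x^3/3


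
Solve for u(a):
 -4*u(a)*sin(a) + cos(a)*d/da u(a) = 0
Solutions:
 u(a) = C1/cos(a)^4


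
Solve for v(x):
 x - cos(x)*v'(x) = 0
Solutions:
 v(x) = C1 + Integral(x/cos(x), x)


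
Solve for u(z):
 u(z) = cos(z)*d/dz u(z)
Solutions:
 u(z) = C1*sqrt(sin(z) + 1)/sqrt(sin(z) - 1)


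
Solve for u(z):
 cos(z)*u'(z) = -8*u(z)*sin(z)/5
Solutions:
 u(z) = C1*cos(z)^(8/5)


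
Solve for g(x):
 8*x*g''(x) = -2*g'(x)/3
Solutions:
 g(x) = C1 + C2*x^(11/12)


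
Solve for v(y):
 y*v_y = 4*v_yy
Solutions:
 v(y) = C1 + C2*erfi(sqrt(2)*y/4)


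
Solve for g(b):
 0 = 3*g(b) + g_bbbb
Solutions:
 g(b) = (C1*sin(sqrt(2)*3^(1/4)*b/2) + C2*cos(sqrt(2)*3^(1/4)*b/2))*exp(-sqrt(2)*3^(1/4)*b/2) + (C3*sin(sqrt(2)*3^(1/4)*b/2) + C4*cos(sqrt(2)*3^(1/4)*b/2))*exp(sqrt(2)*3^(1/4)*b/2)


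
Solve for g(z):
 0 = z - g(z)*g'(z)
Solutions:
 g(z) = -sqrt(C1 + z^2)
 g(z) = sqrt(C1 + z^2)


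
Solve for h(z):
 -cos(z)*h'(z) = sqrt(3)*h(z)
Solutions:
 h(z) = C1*(sin(z) - 1)^(sqrt(3)/2)/(sin(z) + 1)^(sqrt(3)/2)


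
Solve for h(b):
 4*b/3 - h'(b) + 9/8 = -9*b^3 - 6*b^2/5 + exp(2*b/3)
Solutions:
 h(b) = C1 + 9*b^4/4 + 2*b^3/5 + 2*b^2/3 + 9*b/8 - 3*exp(2*b/3)/2


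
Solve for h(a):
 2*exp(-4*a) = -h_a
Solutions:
 h(a) = C1 + exp(-4*a)/2


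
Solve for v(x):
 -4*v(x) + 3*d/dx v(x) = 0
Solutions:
 v(x) = C1*exp(4*x/3)


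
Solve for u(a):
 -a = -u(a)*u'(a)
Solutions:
 u(a) = -sqrt(C1 + a^2)
 u(a) = sqrt(C1 + a^2)


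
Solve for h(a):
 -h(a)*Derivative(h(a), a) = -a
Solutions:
 h(a) = -sqrt(C1 + a^2)
 h(a) = sqrt(C1 + a^2)


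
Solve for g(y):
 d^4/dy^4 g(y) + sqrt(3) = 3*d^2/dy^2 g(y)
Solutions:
 g(y) = C1 + C2*y + C3*exp(-sqrt(3)*y) + C4*exp(sqrt(3)*y) + sqrt(3)*y^2/6


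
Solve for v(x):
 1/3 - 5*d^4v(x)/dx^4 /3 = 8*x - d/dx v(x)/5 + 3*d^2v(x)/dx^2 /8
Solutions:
 v(x) = C1 + C2*exp(30^(1/3)*x*(-(16 + sqrt(286))^(1/3) + 30^(1/3)/(16 + sqrt(286))^(1/3))/40)*sin(10^(1/3)*3^(1/6)*x*(3*10^(1/3)/(16 + sqrt(286))^(1/3) + 3^(2/3)*(16 + sqrt(286))^(1/3))/40) + C3*exp(30^(1/3)*x*(-(16 + sqrt(286))^(1/3) + 30^(1/3)/(16 + sqrt(286))^(1/3))/40)*cos(10^(1/3)*3^(1/6)*x*(3*10^(1/3)/(16 + sqrt(286))^(1/3) + 3^(2/3)*(16 + sqrt(286))^(1/3))/40) + C4*exp(-30^(1/3)*x*(-(16 + sqrt(286))^(1/3) + 30^(1/3)/(16 + sqrt(286))^(1/3))/20) + 20*x^2 + 220*x/3


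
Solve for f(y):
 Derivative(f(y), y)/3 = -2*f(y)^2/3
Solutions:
 f(y) = 1/(C1 + 2*y)


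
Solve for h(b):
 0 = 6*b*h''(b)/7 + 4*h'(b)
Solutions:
 h(b) = C1 + C2/b^(11/3)


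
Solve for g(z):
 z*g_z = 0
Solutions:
 g(z) = C1


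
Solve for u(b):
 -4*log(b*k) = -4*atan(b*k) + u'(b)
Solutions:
 u(b) = C1 - 4*b*log(b*k) + 4*b + 4*Piecewise((b*atan(b*k) - log(b^2*k^2 + 1)/(2*k), Ne(k, 0)), (0, True))


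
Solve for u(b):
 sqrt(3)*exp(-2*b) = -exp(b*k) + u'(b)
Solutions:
 u(b) = C1 - sqrt(3)*exp(-2*b)/2 + exp(b*k)/k


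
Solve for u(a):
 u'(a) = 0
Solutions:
 u(a) = C1


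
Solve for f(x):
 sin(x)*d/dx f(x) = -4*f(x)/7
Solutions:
 f(x) = C1*(cos(x) + 1)^(2/7)/(cos(x) - 1)^(2/7)


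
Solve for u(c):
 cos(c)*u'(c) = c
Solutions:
 u(c) = C1 + Integral(c/cos(c), c)


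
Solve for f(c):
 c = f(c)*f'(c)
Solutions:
 f(c) = -sqrt(C1 + c^2)
 f(c) = sqrt(C1 + c^2)


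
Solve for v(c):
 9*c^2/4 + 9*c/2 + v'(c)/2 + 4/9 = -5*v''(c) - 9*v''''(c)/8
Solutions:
 v(c) = C1 + C2*exp(-2^(1/3)*c*(-3*(3 + sqrt(48729)/9)^(1/3) + 20*2^(1/3)/(3 + sqrt(48729)/9)^(1/3))/18)*sin(sqrt(3)*c*(40/(6 + 2*sqrt(48729)/9)^(1/3) + 3*(6 + 2*sqrt(48729)/9)^(1/3))/18) + C3*exp(-2^(1/3)*c*(-3*(3 + sqrt(48729)/9)^(1/3) + 20*2^(1/3)/(3 + sqrt(48729)/9)^(1/3))/18)*cos(sqrt(3)*c*(40/(6 + 2*sqrt(48729)/9)^(1/3) + 3*(6 + 2*sqrt(48729)/9)^(1/3))/18) + C4*exp(2^(1/3)*c*(-3*(3 + sqrt(48729)/9)^(1/3) + 20*2^(1/3)/(3 + sqrt(48729)/9)^(1/3))/9) - 3*c^3/2 + 81*c^2/2 - 7298*c/9


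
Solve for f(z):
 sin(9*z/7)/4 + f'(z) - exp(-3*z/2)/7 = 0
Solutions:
 f(z) = C1 + 7*cos(9*z/7)/36 - 2*exp(-3*z/2)/21


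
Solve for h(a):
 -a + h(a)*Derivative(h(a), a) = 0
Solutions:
 h(a) = -sqrt(C1 + a^2)
 h(a) = sqrt(C1 + a^2)


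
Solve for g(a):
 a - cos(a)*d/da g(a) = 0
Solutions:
 g(a) = C1 + Integral(a/cos(a), a)


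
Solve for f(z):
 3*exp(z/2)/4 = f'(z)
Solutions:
 f(z) = C1 + 3*exp(z/2)/2


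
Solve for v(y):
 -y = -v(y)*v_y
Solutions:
 v(y) = -sqrt(C1 + y^2)
 v(y) = sqrt(C1 + y^2)


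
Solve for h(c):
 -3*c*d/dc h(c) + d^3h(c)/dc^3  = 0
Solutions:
 h(c) = C1 + Integral(C2*airyai(3^(1/3)*c) + C3*airybi(3^(1/3)*c), c)


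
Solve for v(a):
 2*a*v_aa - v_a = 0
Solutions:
 v(a) = C1 + C2*a^(3/2)


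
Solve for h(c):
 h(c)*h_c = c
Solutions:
 h(c) = -sqrt(C1 + c^2)
 h(c) = sqrt(C1 + c^2)


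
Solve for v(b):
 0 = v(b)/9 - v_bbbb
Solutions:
 v(b) = C1*exp(-sqrt(3)*b/3) + C2*exp(sqrt(3)*b/3) + C3*sin(sqrt(3)*b/3) + C4*cos(sqrt(3)*b/3)


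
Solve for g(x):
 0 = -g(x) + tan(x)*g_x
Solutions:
 g(x) = C1*sin(x)


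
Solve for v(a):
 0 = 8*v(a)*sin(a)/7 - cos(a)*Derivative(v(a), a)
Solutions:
 v(a) = C1/cos(a)^(8/7)


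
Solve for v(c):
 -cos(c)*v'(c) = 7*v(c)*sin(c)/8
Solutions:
 v(c) = C1*cos(c)^(7/8)


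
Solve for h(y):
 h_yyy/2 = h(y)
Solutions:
 h(y) = C3*exp(2^(1/3)*y) + (C1*sin(2^(1/3)*sqrt(3)*y/2) + C2*cos(2^(1/3)*sqrt(3)*y/2))*exp(-2^(1/3)*y/2)


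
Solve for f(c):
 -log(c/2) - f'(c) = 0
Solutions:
 f(c) = C1 - c*log(c) + c*log(2) + c


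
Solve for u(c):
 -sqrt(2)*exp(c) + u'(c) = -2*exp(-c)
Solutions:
 u(c) = C1 + sqrt(2)*exp(c) + 2*exp(-c)


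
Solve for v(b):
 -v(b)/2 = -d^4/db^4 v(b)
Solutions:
 v(b) = C1*exp(-2^(3/4)*b/2) + C2*exp(2^(3/4)*b/2) + C3*sin(2^(3/4)*b/2) + C4*cos(2^(3/4)*b/2)
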